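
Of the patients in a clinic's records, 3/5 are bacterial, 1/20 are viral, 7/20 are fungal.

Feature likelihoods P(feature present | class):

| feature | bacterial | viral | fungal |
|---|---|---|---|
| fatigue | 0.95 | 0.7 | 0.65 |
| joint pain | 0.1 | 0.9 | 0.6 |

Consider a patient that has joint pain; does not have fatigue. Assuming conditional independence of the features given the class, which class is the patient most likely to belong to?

bacterial: 0.6 × (1−0.95) × 0.1 = 0.003
viral: 0.05 × (1−0.7) × 0.9 = 0.0135
fungal: 0.35 × (1−0.65) × 0.6 = 0.0735
Highest score → fungal.

fungal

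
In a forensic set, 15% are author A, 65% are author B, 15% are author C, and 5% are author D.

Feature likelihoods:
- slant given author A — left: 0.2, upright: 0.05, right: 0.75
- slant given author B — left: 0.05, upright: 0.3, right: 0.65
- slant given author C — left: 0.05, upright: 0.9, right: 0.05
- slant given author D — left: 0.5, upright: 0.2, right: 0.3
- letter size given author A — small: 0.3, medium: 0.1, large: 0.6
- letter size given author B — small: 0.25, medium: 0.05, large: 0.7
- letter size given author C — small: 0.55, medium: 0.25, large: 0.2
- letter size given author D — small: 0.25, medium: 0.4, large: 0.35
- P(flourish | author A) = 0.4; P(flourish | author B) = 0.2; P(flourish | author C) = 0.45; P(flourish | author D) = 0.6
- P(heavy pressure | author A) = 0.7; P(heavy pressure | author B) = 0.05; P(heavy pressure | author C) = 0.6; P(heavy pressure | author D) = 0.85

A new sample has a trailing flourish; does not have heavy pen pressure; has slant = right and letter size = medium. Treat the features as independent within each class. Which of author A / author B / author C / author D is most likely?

author A: 0.15 × 0.75 × 0.1 × 0.4 × (1−0.7) = 0.00135
author B: 0.65 × 0.65 × 0.05 × 0.2 × (1−0.05) = 0.00401375
author C: 0.15 × 0.05 × 0.25 × 0.45 × (1−0.6) = 0.0003375
author D: 0.05 × 0.3 × 0.4 × 0.6 × (1−0.85) = 0.00054
Highest score → author B.

author B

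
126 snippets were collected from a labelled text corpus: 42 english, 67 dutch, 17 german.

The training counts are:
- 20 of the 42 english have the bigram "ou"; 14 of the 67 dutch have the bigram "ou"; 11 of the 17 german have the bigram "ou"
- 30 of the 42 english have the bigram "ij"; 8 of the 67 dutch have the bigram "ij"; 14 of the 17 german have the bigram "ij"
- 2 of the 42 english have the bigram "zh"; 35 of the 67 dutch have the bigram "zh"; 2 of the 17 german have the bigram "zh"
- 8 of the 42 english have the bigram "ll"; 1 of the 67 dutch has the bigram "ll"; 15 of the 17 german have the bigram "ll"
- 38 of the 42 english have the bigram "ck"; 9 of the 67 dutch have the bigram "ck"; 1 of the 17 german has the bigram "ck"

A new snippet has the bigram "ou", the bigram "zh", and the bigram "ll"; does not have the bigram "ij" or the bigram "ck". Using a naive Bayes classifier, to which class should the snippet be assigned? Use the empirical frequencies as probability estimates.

german

english: (42/126) × (20/42) × (12/42) × (2/42) × (8/42) × (4/42) ≈ 0.0000391763
dutch: (67/126) × (14/67) × (59/67) × (35/67) × (1/67) × (58/67) ≈ 0.000660399
german: (17/126) × (11/17) × (3/17) × (2/17) × (15/17) × (16/17) ≈ 0.00150518
Highest score → german.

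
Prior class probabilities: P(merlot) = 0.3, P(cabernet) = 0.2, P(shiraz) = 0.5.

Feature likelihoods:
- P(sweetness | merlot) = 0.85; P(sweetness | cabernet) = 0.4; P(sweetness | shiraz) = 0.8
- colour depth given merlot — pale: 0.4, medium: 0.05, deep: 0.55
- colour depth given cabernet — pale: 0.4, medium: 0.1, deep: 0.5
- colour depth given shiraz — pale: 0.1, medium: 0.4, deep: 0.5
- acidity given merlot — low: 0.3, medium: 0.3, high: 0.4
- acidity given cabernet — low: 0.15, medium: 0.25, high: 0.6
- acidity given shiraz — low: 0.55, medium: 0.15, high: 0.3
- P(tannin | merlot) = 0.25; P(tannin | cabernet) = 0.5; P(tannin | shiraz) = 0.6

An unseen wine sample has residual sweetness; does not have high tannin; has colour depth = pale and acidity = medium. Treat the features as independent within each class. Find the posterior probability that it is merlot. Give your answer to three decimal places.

0.782

merlot: 0.3 × 0.85 × 0.4 × 0.3 × (1−0.25) = 0.02295
cabernet: 0.2 × 0.4 × 0.4 × 0.25 × (1−0.5) = 0.004
shiraz: 0.5 × 0.8 × 0.1 × 0.15 × (1−0.6) = 0.0024
P(merlot | x) = 0.02295 / 0.02935 ≈ 0.782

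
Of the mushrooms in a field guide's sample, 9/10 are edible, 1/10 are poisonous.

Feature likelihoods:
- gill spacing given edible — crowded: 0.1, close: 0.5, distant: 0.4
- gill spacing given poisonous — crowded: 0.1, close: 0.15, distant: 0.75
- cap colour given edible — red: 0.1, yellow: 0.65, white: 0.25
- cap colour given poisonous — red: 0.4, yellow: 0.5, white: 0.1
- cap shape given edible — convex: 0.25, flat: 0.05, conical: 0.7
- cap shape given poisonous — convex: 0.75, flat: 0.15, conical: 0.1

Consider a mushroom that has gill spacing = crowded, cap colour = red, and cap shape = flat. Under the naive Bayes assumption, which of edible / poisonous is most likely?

edible: 0.9 × 0.1 × 0.1 × 0.05 = 0.00045
poisonous: 0.1 × 0.1 × 0.4 × 0.15 = 0.0006
Highest score → poisonous.

poisonous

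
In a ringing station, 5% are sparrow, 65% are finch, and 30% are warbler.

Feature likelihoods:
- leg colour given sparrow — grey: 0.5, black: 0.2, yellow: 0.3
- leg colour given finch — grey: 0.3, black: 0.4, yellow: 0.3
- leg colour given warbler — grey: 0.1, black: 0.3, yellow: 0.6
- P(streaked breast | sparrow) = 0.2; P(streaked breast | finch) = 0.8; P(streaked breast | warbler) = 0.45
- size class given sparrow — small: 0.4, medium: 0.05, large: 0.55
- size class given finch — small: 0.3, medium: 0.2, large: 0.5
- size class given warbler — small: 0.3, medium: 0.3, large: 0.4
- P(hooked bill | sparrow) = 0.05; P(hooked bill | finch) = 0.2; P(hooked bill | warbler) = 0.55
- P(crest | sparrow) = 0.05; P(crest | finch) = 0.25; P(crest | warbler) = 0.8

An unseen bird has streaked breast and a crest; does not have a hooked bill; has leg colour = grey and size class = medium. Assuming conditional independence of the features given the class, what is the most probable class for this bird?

sparrow: 0.05 × 0.5 × 0.2 × 0.05 × (1−0.05) × 0.05 = 0.000011875
finch: 0.65 × 0.3 × 0.8 × 0.2 × (1−0.2) × 0.25 = 0.00624
warbler: 0.3 × 0.1 × 0.45 × 0.3 × (1−0.55) × 0.8 = 0.001458
Highest score → finch.

finch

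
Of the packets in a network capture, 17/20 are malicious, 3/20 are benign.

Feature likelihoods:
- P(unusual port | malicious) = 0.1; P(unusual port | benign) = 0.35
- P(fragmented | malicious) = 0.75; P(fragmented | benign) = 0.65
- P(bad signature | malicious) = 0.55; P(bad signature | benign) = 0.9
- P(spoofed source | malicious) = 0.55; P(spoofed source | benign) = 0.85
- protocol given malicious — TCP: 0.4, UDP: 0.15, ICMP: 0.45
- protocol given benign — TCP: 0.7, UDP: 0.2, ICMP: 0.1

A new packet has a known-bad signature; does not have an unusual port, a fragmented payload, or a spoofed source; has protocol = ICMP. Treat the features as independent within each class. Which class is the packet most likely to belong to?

malicious: 0.85 × (1−0.1) × (1−0.75) × 0.55 × (1−0.55) × 0.45 = 0.02130046875
benign: 0.15 × (1−0.35) × (1−0.65) × 0.9 × (1−0.85) × 0.1 = 0.0004606875
Highest score → malicious.

malicious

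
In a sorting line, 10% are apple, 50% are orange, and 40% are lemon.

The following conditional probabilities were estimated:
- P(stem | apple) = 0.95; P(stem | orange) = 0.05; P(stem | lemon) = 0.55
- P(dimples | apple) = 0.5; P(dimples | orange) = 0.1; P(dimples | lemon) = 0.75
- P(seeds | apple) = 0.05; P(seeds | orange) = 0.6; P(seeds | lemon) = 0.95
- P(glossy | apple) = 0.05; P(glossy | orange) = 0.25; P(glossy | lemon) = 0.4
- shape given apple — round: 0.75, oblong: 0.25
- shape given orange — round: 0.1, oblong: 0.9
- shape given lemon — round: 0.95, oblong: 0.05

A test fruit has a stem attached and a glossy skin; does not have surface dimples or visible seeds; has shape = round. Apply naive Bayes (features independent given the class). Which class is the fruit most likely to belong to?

apple: 0.1 × 0.95 × (1−0.5) × (1−0.05) × 0.05 × 0.75 = 0.0016921875
orange: 0.5 × 0.05 × (1−0.1) × (1−0.6) × 0.25 × 0.1 = 0.000225
lemon: 0.4 × 0.55 × (1−0.75) × (1−0.95) × 0.4 × 0.95 = 0.001045
Highest score → apple.

apple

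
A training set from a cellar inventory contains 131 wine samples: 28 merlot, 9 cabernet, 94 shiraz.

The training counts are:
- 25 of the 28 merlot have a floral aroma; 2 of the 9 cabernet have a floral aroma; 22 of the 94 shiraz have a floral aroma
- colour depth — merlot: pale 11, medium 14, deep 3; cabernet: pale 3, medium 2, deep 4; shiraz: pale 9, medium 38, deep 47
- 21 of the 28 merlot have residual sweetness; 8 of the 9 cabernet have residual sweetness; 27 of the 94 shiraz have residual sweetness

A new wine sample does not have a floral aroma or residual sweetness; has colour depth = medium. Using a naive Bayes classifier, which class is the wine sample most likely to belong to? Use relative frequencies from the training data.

shiraz

merlot: (28/131) × (3/28) × (14/28) × (7/28) ≈ 0.0028626
cabernet: (9/131) × (7/9) × (2/9) × (1/9) ≈ 0.00131939
shiraz: (94/131) × (72/94) × (38/94) × (67/94) ≈ 0.158367
Highest score → shiraz.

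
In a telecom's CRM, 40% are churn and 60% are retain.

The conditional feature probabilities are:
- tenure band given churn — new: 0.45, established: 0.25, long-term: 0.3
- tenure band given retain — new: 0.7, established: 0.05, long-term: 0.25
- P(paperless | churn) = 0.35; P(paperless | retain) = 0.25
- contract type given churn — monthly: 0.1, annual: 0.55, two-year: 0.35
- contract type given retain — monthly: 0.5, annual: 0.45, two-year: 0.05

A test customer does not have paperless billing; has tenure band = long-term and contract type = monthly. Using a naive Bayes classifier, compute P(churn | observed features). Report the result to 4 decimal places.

0.1218

churn: 0.4 × 0.3 × (1−0.35) × 0.1 = 0.0078
retain: 0.6 × 0.25 × (1−0.25) × 0.5 = 0.05625
P(churn | x) = 0.0078 / 0.06405 ≈ 0.1218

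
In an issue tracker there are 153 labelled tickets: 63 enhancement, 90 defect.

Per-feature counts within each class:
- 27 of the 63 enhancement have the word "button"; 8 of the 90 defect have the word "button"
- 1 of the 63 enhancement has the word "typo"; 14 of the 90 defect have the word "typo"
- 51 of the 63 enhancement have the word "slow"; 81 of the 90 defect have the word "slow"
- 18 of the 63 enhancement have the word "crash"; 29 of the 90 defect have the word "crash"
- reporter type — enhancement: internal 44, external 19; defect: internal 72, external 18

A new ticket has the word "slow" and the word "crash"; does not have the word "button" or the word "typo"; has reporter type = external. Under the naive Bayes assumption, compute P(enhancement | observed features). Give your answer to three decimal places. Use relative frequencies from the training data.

0.381

enhancement: (63/153) × (36/63) × (62/63) × (51/63) × (18/63) × (19/63) ≈ 0.0161524
defect: (90/153) × (82/90) × (76/90) × (81/90) × (29/90) × (18/90) ≈ 0.0262495
P(enhancement | x) = 0.0161524 / 0.0424019 ≈ 0.381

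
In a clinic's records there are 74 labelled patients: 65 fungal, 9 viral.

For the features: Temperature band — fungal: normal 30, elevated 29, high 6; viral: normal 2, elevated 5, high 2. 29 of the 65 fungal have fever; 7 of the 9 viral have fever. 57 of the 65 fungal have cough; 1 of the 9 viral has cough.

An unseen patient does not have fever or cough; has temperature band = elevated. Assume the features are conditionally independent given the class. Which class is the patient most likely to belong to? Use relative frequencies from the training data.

fungal

fungal: (65/74) × (29/65) × (36/65) × (8/65) ≈ 0.0267136
viral: (9/74) × (5/9) × (2/9) × (8/9) ≈ 0.0133467
Highest score → fungal.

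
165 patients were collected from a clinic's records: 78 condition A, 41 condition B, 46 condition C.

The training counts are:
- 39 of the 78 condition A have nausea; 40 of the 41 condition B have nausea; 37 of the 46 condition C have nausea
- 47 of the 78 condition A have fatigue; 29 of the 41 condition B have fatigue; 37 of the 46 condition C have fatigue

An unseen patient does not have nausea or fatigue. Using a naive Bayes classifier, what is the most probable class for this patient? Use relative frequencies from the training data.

condition A: (78/165) × (39/78) × (31/78) ≈ 0.0939394
condition B: (41/165) × (1/41) × (12/41) ≈ 0.00177384
condition C: (46/165) × (9/46) × (9/46) ≈ 0.0106719
Highest score → condition A.

condition A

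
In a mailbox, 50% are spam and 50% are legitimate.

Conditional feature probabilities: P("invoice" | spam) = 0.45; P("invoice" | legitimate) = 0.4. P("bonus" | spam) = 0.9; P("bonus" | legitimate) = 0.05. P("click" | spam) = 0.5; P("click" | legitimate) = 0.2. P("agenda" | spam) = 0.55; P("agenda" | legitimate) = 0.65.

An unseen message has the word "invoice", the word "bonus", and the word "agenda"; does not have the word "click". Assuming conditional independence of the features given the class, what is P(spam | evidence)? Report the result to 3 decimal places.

spam: 0.5 × 0.45 × 0.9 × (1−0.5) × 0.55 = 0.0556875
legitimate: 0.5 × 0.4 × 0.05 × (1−0.2) × 0.65 = 0.0052
P(spam | x) = 0.0556875 / 0.0608875 ≈ 0.915

0.915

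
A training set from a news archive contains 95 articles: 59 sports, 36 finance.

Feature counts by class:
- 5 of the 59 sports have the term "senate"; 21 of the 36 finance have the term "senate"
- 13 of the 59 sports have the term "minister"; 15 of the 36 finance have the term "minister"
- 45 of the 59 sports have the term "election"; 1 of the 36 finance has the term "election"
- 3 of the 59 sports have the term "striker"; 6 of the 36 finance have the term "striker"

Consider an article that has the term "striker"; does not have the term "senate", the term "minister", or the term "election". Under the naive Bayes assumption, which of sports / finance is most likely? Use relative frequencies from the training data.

finance

sports: (59/95) × (54/59) × (46/59) × (14/59) × (3/59) ≈ 0.00534714
finance: (36/95) × (15/36) × (21/36) × (35/36) × (6/36) ≈ 0.0149245
Highest score → finance.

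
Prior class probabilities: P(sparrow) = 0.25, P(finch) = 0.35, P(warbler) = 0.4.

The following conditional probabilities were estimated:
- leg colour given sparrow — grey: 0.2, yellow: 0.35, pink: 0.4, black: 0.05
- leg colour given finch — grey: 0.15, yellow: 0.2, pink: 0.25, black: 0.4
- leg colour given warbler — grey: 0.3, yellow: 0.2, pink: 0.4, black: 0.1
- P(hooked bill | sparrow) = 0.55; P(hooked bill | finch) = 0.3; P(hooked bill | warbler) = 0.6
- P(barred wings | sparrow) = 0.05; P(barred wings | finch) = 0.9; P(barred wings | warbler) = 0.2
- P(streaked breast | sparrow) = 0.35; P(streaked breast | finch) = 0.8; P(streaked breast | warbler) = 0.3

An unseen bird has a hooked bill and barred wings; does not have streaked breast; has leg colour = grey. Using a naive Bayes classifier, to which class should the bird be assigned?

warbler

sparrow: 0.25 × 0.2 × 0.55 × 0.05 × (1−0.35) = 0.00089375
finch: 0.35 × 0.15 × 0.3 × 0.9 × (1−0.8) = 0.002835
warbler: 0.4 × 0.3 × 0.6 × 0.2 × (1−0.3) = 0.01008
Highest score → warbler.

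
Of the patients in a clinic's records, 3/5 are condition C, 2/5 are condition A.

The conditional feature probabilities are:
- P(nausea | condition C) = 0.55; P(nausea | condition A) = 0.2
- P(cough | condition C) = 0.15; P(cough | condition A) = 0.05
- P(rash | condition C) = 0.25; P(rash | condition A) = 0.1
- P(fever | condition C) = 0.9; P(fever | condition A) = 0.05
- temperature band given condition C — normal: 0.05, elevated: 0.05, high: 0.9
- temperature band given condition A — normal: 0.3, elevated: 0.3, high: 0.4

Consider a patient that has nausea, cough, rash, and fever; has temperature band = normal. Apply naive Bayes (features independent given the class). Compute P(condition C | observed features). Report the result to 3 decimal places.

condition C: 0.6 × 0.55 × 0.15 × 0.25 × 0.9 × 0.05 = 0.000556875
condition A: 0.4 × 0.2 × 0.05 × 0.1 × 0.05 × 0.3 = 0.000006
P(condition C | x) = 0.000556875 / 0.000562875 ≈ 0.989

0.989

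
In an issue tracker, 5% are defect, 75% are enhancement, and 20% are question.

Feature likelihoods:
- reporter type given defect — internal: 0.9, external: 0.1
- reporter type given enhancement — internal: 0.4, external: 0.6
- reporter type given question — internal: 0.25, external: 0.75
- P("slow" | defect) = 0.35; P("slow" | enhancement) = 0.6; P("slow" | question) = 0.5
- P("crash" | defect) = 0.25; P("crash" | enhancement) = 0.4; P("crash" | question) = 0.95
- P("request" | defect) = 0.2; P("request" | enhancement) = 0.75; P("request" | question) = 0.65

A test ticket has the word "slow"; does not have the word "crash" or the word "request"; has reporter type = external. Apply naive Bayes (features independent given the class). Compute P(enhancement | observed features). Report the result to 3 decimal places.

defect: 0.05 × 0.1 × 0.35 × (1−0.25) × (1−0.2) = 0.00105
enhancement: 0.75 × 0.6 × 0.6 × (1−0.4) × (1−0.75) = 0.0405
question: 0.2 × 0.75 × 0.5 × (1−0.95) × (1−0.65) = 0.0013125
P(enhancement | x) = 0.0405 / 0.0428625 ≈ 0.945

0.945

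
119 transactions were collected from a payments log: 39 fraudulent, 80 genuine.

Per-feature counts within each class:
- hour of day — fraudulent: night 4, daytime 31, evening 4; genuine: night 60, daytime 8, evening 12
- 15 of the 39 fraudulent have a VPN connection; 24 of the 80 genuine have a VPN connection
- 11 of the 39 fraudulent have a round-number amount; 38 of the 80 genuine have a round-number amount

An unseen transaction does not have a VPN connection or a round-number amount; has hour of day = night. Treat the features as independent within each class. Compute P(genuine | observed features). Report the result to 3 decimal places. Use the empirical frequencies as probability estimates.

fraudulent: (39/119) × (4/39) × (24/39) × (28/39) ≈ 0.0148509
genuine: (80/119) × (60/80) × (56/80) × (42/80) ≈ 0.185294
P(genuine | x) = 0.185294 / 0.2001449 ≈ 0.926

0.926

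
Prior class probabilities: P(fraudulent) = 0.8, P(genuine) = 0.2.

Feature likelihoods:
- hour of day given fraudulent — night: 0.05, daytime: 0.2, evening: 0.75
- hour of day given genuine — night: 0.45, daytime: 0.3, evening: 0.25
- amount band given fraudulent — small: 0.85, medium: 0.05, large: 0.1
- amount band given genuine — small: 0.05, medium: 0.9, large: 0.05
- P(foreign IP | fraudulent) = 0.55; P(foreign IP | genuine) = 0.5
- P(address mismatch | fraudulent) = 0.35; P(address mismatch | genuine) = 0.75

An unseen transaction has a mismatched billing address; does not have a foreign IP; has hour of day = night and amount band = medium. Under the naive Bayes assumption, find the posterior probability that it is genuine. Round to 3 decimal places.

fraudulent: 0.8 × 0.05 × 0.05 × (1−0.55) × 0.35 = 0.000315
genuine: 0.2 × 0.45 × 0.9 × (1−0.5) × 0.75 = 0.030375
P(genuine | x) = 0.030375 / 0.03069 ≈ 0.990

0.990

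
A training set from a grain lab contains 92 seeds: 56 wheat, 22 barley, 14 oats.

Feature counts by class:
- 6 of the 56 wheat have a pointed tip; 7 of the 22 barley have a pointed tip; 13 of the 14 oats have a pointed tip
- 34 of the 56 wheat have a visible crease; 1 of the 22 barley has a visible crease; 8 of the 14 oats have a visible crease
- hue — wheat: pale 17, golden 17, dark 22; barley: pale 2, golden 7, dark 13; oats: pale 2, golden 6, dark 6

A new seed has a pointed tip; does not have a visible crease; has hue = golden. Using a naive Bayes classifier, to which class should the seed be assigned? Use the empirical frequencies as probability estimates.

wheat: (56/92) × (6/56) × (22/56) × (17/56) ≈ 0.00777784
barley: (22/92) × (7/22) × (21/22) × (7/22) ≈ 0.0231091
oats: (14/92) × (13/14) × (6/14) × (6/14) ≈ 0.0259539
Highest score → oats.

oats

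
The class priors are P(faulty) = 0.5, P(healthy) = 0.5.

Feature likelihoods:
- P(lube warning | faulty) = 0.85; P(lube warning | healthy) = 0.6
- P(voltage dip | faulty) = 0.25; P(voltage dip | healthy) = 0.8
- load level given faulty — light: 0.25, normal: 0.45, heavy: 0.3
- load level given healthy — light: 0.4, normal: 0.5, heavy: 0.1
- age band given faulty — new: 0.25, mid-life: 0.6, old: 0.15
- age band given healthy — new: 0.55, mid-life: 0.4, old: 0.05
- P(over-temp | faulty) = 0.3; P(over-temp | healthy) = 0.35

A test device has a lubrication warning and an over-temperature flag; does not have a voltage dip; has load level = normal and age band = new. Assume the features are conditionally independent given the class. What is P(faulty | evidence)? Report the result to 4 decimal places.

faulty: 0.5 × 0.85 × (1−0.25) × 0.45 × 0.25 × 0.3 = 0.0107578125
healthy: 0.5 × 0.6 × (1−0.8) × 0.5 × 0.55 × 0.35 = 0.005775
P(faulty | x) = 0.0107578125 / 0.0165328125 ≈ 0.6507

0.6507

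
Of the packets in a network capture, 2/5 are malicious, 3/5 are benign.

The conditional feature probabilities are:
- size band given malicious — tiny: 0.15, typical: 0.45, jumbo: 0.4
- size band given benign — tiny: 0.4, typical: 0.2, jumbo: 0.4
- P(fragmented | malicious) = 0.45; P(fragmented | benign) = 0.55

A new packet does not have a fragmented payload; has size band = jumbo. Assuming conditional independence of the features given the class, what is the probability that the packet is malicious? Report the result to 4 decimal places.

malicious: 0.4 × 0.4 × (1−0.45) = 0.088
benign: 0.6 × 0.4 × (1−0.55) = 0.108
P(malicious | x) = 0.088 / 0.196 ≈ 0.4490

0.4490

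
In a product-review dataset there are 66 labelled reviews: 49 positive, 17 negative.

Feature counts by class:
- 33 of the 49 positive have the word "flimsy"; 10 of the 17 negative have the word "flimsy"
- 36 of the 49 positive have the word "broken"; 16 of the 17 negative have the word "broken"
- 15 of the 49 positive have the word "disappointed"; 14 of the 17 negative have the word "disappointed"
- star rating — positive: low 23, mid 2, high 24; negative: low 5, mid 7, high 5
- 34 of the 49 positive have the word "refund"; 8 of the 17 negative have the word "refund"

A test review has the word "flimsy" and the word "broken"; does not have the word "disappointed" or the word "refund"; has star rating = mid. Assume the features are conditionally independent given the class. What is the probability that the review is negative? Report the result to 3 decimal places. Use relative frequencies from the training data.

positive: (49/66) × (33/49) × (36/49) × (34/49) × (2/49) × (15/49) ≈ 0.00318485
negative: (17/66) × (10/17) × (16/17) × (3/17) × (7/17) × (9/17) ≈ 0.00548583
P(negative | x) = 0.00548583 / 0.00867068 ≈ 0.633

0.633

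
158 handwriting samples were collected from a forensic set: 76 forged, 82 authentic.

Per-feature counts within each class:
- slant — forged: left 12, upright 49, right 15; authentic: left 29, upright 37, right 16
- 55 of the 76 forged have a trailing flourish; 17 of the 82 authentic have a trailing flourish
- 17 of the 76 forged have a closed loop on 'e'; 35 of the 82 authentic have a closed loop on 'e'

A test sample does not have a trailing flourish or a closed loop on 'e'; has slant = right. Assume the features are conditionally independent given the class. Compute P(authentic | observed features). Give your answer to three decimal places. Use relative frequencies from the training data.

0.693

forged: (76/158) × (15/76) × (21/76) × (59/76) ≈ 0.0203647
authentic: (82/158) × (16/82) × (65/82) × (47/82) ≈ 0.0460094
P(authentic | x) = 0.0460094 / 0.0663741 ≈ 0.693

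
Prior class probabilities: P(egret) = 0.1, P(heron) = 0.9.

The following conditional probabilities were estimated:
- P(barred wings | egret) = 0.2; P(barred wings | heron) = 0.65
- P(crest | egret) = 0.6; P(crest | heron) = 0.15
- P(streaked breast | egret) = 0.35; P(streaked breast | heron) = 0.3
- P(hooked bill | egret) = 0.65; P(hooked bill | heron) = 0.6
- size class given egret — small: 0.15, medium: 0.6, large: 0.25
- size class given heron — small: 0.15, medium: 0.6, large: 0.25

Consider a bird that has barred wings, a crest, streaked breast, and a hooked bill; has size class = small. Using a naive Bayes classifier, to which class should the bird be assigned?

egret: 0.1 × 0.2 × 0.6 × 0.35 × 0.65 × 0.15 = 0.0004095
heron: 0.9 × 0.65 × 0.15 × 0.3 × 0.6 × 0.15 = 0.00236925
Highest score → heron.

heron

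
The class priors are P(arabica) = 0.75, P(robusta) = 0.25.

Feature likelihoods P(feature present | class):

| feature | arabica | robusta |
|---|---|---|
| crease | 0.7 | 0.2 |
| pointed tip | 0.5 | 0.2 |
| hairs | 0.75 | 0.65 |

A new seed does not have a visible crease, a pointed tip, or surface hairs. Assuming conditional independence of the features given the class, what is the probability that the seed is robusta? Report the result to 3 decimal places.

arabica: 0.75 × (1−0.7) × (1−0.5) × (1−0.75) = 0.028125
robusta: 0.25 × (1−0.2) × (1−0.2) × (1−0.65) = 0.056
P(robusta | x) = 0.056 / 0.084125 ≈ 0.666

0.666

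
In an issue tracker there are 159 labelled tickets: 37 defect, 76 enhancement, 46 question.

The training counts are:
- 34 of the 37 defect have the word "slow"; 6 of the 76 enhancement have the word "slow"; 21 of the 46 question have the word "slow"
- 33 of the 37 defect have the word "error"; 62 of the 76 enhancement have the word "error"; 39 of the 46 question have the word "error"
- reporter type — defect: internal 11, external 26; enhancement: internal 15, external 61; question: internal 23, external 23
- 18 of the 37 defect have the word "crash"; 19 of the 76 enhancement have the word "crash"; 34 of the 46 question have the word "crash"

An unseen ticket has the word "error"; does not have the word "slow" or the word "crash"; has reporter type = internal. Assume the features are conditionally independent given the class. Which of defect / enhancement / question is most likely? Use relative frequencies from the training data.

enhancement

defect: (37/159) × (3/37) × (33/37) × (11/37) × (19/37) ≈ 0.00256909
enhancement: (76/159) × (70/76) × (62/76) × (15/76) × (57/76) ≈ 0.053164
question: (46/159) × (25/46) × (39/46) × (23/46) × (12/46) ≈ 0.0173877
Highest score → enhancement.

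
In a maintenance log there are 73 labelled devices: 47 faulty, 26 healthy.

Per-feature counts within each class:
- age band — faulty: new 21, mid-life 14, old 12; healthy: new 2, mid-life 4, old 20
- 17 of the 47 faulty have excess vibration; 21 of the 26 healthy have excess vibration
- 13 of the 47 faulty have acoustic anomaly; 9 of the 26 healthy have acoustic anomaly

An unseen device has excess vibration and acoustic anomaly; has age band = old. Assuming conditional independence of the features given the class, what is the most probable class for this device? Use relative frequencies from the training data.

faulty: (47/73) × (12/47) × (17/47) × (13/47) ≈ 0.0164458
healthy: (26/73) × (20/26) × (21/26) × (9/26) ≈ 0.0765988
Highest score → healthy.

healthy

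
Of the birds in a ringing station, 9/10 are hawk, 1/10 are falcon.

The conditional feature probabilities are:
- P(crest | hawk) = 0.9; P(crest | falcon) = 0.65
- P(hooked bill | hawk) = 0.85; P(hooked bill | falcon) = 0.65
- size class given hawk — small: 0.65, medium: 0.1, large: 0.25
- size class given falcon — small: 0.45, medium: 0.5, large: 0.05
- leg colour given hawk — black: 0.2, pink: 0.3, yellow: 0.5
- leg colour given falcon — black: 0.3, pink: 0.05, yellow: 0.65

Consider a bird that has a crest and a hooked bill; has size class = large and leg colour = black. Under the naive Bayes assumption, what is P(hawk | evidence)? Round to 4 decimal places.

hawk: 0.9 × 0.9 × 0.85 × 0.25 × 0.2 = 0.034425
falcon: 0.1 × 0.65 × 0.65 × 0.05 × 0.3 = 0.00063375
P(hawk | x) = 0.034425 / 0.03505875 ≈ 0.9819

0.9819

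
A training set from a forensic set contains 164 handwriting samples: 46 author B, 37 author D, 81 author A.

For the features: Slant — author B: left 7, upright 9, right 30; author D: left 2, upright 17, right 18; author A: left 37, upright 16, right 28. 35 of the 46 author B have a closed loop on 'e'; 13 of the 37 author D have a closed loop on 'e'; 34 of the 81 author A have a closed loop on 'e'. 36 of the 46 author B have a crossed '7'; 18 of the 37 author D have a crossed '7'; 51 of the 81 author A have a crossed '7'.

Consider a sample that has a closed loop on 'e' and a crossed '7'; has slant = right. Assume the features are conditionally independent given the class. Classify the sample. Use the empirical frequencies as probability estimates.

author B

author B: (46/164) × (30/46) × (35/46) × (36/46) ≈ 0.108926
author D: (37/164) × (18/37) × (13/37) × (18/37) ≈ 0.0187604
author A: (81/164) × (28/81) × (34/81) × (51/81) ≈ 0.0451225
Highest score → author B.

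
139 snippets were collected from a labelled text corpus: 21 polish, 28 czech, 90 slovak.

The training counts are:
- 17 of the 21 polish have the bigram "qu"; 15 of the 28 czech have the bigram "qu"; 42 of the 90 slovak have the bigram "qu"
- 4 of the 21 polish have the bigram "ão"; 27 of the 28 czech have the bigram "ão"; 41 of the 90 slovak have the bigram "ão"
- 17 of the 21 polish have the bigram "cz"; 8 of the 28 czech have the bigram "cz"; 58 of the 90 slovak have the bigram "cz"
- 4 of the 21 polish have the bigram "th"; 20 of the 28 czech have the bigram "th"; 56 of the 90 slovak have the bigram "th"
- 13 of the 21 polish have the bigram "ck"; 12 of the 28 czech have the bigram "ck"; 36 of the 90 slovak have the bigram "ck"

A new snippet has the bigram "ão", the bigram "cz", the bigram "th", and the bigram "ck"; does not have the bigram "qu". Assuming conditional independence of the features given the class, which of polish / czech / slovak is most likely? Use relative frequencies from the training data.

polish: (21/139) × (4/21) × (4/21) × (17/21) × (4/21) × (13/21) ≈ 0.000523215
czech: (28/139) × (13/28) × (27/28) × (8/28) × (20/28) × (12/28) ≈ 0.0078879
slovak: (90/139) × (48/90) × (41/90) × (58/90) × (56/90) × (36/90) ≈ 0.0252324
Highest score → slovak.

slovak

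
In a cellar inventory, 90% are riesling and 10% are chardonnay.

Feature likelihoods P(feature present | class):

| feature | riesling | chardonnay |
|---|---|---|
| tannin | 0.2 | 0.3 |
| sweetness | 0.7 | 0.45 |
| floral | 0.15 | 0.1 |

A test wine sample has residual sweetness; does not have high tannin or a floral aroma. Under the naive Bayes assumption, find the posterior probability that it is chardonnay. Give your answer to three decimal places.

0.062

riesling: 0.9 × (1−0.2) × 0.7 × (1−0.15) = 0.4284
chardonnay: 0.1 × (1−0.3) × 0.45 × (1−0.1) = 0.02835
P(chardonnay | x) = 0.02835 / 0.45675 ≈ 0.062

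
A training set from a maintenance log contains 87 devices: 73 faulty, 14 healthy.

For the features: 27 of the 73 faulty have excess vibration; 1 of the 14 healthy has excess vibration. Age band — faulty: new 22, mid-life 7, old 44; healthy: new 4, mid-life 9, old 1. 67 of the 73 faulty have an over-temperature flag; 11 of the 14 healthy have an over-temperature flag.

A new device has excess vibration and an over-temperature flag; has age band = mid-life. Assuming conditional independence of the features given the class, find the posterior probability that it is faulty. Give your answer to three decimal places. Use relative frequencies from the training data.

0.825

faulty: (73/87) × (27/73) × (7/73) × (67/73) ≈ 0.0273131
healthy: (14/87) × (1/14) × (9/14) × (11/14) ≈ 0.00580577
P(faulty | x) = 0.0273131 / 0.03311887 ≈ 0.825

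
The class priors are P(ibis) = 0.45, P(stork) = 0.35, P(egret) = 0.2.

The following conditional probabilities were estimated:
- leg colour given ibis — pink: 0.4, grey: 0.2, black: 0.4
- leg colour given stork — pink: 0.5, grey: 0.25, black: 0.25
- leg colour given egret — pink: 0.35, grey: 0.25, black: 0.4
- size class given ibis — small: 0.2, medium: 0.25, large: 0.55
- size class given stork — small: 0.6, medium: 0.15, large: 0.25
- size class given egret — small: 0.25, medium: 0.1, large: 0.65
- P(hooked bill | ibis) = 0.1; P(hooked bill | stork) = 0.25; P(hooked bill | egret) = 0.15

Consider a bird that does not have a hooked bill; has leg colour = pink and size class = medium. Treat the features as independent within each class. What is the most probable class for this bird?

ibis

ibis: 0.45 × 0.4 × 0.25 × (1−0.1) = 0.0405
stork: 0.35 × 0.5 × 0.15 × (1−0.25) = 0.0196875
egret: 0.2 × 0.35 × 0.1 × (1−0.15) = 0.00595
Highest score → ibis.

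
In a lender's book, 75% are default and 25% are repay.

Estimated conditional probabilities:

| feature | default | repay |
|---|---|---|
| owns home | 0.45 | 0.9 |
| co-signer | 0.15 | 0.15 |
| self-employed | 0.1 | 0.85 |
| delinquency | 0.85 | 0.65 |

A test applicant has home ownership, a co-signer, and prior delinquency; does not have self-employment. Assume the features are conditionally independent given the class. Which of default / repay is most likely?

default

default: 0.75 × 0.45 × 0.15 × (1−0.1) × 0.85 = 0.038728125
repay: 0.25 × 0.9 × 0.15 × (1−0.85) × 0.65 = 0.003290625
Highest score → default.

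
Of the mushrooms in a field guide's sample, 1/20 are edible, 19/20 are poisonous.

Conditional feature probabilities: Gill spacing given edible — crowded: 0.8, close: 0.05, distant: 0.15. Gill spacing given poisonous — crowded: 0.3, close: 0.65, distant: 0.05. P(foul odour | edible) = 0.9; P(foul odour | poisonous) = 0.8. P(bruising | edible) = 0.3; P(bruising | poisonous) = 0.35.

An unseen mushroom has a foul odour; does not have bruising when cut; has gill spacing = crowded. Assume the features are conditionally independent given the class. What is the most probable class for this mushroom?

poisonous

edible: 0.05 × 0.8 × 0.9 × (1−0.3) = 0.0252
poisonous: 0.95 × 0.3 × 0.8 × (1−0.35) = 0.1482
Highest score → poisonous.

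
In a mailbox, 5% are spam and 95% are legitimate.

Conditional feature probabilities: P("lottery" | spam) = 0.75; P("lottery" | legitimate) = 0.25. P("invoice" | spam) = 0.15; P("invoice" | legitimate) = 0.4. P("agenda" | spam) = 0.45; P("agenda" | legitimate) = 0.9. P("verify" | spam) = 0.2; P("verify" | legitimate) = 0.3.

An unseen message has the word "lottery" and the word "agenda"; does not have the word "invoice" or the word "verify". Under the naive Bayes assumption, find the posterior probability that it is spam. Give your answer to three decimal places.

spam: 0.05 × 0.75 × (1−0.15) × 0.45 × (1−0.2) = 0.011475
legitimate: 0.95 × 0.25 × (1−0.4) × 0.9 × (1−0.3) = 0.089775
P(spam | x) = 0.011475 / 0.10125 ≈ 0.113

0.113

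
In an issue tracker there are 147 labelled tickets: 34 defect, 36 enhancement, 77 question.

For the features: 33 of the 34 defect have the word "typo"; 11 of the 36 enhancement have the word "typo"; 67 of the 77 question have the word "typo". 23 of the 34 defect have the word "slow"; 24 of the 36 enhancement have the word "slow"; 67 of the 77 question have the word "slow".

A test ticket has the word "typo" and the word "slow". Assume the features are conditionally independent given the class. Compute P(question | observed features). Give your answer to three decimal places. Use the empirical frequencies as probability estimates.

defect: (34/147) × (33/34) × (23/34) ≈ 0.151861
enhancement: (36/147) × (11/36) × (24/36) ≈ 0.0498866
question: (77/147) × (67/77) × (67/77) ≈ 0.39659
P(question | x) = 0.39659 / 0.5983376 ≈ 0.663

0.663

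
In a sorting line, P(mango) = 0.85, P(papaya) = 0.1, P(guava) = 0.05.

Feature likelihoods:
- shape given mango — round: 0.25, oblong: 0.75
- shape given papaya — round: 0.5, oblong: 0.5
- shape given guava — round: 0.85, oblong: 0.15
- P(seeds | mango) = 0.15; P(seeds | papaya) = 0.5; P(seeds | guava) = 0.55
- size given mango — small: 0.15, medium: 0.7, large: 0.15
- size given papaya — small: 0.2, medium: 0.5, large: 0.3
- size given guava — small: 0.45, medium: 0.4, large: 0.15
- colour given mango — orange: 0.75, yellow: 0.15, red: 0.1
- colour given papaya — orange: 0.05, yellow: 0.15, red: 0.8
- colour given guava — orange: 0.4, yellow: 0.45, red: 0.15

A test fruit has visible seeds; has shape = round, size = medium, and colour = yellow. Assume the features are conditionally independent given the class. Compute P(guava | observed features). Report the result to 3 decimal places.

mango: 0.85 × 0.25 × 0.15 × 0.7 × 0.15 = 0.003346875
papaya: 0.1 × 0.5 × 0.5 × 0.5 × 0.15 = 0.001875
guava: 0.05 × 0.85 × 0.55 × 0.4 × 0.45 = 0.0042075
P(guava | x) = 0.0042075 / 0.009429375 ≈ 0.446

0.446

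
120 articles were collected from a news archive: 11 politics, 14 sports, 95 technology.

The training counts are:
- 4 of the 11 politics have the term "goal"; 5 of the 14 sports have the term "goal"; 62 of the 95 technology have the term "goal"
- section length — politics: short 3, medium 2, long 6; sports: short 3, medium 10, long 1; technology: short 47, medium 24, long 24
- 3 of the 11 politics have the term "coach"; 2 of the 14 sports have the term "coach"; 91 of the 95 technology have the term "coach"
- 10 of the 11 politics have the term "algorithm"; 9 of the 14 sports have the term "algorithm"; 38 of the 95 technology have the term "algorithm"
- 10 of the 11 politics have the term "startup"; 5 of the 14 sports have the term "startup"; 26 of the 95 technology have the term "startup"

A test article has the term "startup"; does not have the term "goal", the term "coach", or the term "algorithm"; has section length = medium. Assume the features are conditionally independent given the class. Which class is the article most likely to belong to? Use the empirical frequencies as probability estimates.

politics: (11/120) × (7/11) × (2/11) × (8/11) × (1/11) × (10/11) ≈ 0.000637479
sports: (14/120) × (9/14) × (10/14) × (12/14) × (5/14) × (5/14) ≈ 0.00585693
technology: (95/120) × (33/95) × (24/95) × (4/95) × (57/95) × (26/95) ≈ 0.00048035
Highest score → sports.

sports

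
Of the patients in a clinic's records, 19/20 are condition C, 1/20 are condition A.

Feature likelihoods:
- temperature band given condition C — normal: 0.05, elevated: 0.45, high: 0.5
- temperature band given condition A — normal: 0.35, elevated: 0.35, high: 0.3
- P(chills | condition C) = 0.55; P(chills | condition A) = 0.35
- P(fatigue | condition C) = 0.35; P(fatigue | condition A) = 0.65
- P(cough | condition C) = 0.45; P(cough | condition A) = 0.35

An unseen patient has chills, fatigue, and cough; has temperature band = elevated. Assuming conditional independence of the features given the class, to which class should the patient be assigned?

condition C

condition C: 0.95 × 0.45 × 0.55 × 0.35 × 0.45 = 0.0370321875
condition A: 0.05 × 0.35 × 0.35 × 0.65 × 0.35 = 0.0013934375
Highest score → condition C.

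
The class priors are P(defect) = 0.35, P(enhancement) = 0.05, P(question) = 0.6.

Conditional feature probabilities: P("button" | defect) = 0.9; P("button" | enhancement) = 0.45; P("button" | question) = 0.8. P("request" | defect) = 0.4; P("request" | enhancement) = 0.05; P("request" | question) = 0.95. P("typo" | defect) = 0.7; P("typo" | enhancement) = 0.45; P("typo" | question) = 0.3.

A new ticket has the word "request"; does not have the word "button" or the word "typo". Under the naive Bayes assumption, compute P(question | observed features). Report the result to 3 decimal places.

defect: 0.35 × (1−0.9) × 0.4 × (1−0.7) = 0.0042
enhancement: 0.05 × (1−0.45) × 0.05 × (1−0.45) = 0.00075625
question: 0.6 × (1−0.8) × 0.95 × (1−0.3) = 0.0798
P(question | x) = 0.0798 / 0.08475625 ≈ 0.942

0.942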